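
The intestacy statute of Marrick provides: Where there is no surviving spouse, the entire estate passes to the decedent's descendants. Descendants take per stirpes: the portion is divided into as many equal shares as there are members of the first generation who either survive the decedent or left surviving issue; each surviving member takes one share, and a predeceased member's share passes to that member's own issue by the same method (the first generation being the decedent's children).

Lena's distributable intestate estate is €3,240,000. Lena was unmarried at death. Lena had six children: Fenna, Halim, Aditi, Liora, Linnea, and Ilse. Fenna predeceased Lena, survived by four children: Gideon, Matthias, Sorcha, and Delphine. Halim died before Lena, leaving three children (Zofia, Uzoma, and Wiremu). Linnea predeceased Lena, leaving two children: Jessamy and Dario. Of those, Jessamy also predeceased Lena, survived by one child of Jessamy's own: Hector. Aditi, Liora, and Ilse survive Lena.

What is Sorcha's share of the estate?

Sorcha receives €135,000.

The entire €3,240,000 passes to the descendants.
That amount (€3,240,000) is divided into 6 shares of €540,000: Aditi, Liora, and Ilse each take €540,000; Fenna's €540,000 share passes to Fenna's issue; Halim's €540,000 share passes to Halim's issue; Linnea's €540,000 share passes to Linnea's issue.
Fenna's share (€540,000) is divided into 4 shares of €135,000: Gideon, Matthias, Sorcha, and Delphine each take €135,000.
Halim's share (€540,000) is divided into 3 shares of €180,000: Zofia, Uzoma, and Wiremu each take €180,000.
Linnea's share (€540,000) is divided into 2 shares of €270,000: Dario takes €270,000; Jessamy's €270,000 share passes to Jessamy's issue.
Jessamy's share (€270,000) passes entirely to Hector.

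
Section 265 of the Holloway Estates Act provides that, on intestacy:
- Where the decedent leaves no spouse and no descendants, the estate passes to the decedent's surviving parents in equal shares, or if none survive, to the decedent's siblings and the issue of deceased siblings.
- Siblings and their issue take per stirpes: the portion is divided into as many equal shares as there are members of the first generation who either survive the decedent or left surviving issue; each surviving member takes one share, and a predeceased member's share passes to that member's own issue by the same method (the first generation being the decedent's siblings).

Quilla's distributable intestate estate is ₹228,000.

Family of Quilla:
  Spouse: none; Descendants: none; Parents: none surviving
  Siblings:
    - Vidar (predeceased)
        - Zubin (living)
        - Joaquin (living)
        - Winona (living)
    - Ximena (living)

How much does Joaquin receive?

The entire ₹228,000 passes to the siblings and their issue.
That amount (₹228,000) is divided into 2 shares of ₹114,000: Ximena takes ₹114,000; Vidar's ₹114,000 share passes to Vidar's issue.
Vidar's share (₹114,000) is divided into 3 shares of ₹38,000: Zubin, Joaquin, and Winona each take ₹38,000.

Joaquin receives ₹38,000.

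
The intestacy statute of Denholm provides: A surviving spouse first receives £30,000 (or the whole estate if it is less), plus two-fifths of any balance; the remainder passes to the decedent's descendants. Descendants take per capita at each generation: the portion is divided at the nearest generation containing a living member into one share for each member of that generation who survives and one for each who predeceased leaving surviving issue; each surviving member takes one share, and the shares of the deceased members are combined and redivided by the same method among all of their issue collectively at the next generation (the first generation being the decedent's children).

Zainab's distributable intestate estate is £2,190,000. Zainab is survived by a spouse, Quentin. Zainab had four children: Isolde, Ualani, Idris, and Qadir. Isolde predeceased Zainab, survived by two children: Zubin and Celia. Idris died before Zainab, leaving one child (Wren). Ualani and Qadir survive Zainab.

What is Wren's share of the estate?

Wren receives £216,000.

Quentin first takes £30,000, leaving a balance of £2,160,000. Quentin then takes two-fifths of the balance (£864,000), for a total of £894,000. The remaining £1,296,000 passes to the descendants.
The descendants' portion (£1,296,000) is divided at the children's generation into 4 shares of £324,000. Ualani and Qadir each take £324,000. The 2 shares of the deceased (Isolde and Idris) are combined into a pool of £648,000.
That pool (£648,000) is divided at the grandchildren's generation equally among Zubin, Celia, and Wren: £216,000 each.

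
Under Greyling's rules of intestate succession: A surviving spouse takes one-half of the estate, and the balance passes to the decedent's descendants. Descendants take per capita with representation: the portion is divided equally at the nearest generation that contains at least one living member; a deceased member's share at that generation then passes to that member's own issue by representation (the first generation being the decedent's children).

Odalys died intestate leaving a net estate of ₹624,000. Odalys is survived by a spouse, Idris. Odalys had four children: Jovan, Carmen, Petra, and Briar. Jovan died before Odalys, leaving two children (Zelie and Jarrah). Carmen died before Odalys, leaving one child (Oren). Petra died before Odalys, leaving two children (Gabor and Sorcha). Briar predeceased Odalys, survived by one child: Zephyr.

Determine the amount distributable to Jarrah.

Idris takes one-half of ₹624,000 = ₹312,000. The remaining ₹312,000 passes to the descendants.
No child survives, so the initial division is made at the grandchildren's generation.
The descendants' portion (₹312,000) is divided into 6 shares of ₹52,000: Zelie, Jarrah, Oren, Gabor, Sorcha, and Zephyr each take ₹52,000.

Jarrah receives ₹52,000.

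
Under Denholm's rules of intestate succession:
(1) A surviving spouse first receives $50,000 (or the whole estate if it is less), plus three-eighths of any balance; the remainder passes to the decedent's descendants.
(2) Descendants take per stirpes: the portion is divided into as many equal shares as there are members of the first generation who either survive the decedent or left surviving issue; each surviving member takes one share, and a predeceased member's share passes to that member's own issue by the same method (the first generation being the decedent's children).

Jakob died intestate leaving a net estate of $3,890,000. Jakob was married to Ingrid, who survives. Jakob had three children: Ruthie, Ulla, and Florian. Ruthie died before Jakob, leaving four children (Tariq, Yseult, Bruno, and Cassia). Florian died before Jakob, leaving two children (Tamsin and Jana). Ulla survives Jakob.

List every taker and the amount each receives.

Ingrid first takes $50,000, leaving a balance of $3,840,000. Ingrid then takes three-eighths of the balance ($1,440,000), for a total of $1,490,000. The remaining $2,400,000 passes to the descendants.
The descendants' portion ($2,400,000) is divided into 3 shares of $800,000: Ulla takes $800,000; Ruthie's $800,000 share passes to Ruthie's issue; Florian's $800,000 share passes to Florian's issue.
Ruthie's share ($800,000) is divided into 4 shares of $200,000: Tariq, Yseult, Bruno, and Cassia each take $200,000.
Florian's share ($800,000) is divided into 2 shares of $400,000: Tamsin and Jana each take $400,000.

Ingrid: $1,490,000; Tariq: $200,000; Yseult: $200,000; Bruno: $200,000; Cassia: $200,000; Ulla: $800,000; Tamsin: $400,000; Jana: $400,000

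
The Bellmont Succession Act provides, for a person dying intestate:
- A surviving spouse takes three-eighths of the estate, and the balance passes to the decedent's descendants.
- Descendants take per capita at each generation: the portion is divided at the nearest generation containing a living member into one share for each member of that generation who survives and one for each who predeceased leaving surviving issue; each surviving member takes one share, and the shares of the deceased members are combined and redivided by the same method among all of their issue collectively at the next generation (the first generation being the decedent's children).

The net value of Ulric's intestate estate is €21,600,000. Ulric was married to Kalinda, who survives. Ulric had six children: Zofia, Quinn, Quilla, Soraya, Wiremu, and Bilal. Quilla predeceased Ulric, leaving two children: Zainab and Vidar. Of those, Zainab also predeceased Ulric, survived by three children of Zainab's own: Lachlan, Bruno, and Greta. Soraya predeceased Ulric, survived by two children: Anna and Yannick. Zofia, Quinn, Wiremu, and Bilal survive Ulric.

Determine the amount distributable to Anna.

Anna receives €1,125,000.

Kalinda takes three-eighths of €21,600,000 = €8,100,000. The remaining €13,500,000 passes to the descendants.
The descendants' portion (€13,500,000) is divided at the children's generation into 6 shares of €2,250,000. Zofia, Quinn, Wiremu, and Bilal each take €2,250,000. The 2 shares of the deceased (Quilla and Soraya) are combined into a pool of €4,500,000.
That pool (€4,500,000) is divided at the grandchildren's generation into 4 shares of €1,125,000. Vidar, Anna, and Yannick each take €1,125,000. The remaining share for the deceased Zainab (€1,125,000) is carried to the next generation.
That pool (€1,125,000) is divided at the great-grandchildren's generation equally among Lachlan, Bruno, and Greta: €375,000 each.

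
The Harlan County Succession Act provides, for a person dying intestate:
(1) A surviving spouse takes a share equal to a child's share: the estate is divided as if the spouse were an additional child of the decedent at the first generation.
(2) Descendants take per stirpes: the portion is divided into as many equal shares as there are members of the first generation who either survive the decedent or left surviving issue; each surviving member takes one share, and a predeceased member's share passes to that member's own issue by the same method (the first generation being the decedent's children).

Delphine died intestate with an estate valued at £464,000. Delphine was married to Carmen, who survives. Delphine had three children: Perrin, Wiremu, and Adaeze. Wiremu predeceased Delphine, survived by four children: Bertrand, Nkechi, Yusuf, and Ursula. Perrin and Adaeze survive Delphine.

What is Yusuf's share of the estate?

Yusuf receives £29,000.

The spouse counts as an additional share at the children's level, so there are 4 primary shares of £116,000. Carmen takes one such share (£116,000).
The children's combined portion (£348,000) is divided into 3 shares of £116,000: Perrin and Adaeze each take £116,000; Wiremu's £116,000 share passes to Wiremu's issue.
Wiremu's share (£116,000) is divided into 4 shares of £29,000: Bertrand, Nkechi, Yusuf, and Ursula each take £29,000.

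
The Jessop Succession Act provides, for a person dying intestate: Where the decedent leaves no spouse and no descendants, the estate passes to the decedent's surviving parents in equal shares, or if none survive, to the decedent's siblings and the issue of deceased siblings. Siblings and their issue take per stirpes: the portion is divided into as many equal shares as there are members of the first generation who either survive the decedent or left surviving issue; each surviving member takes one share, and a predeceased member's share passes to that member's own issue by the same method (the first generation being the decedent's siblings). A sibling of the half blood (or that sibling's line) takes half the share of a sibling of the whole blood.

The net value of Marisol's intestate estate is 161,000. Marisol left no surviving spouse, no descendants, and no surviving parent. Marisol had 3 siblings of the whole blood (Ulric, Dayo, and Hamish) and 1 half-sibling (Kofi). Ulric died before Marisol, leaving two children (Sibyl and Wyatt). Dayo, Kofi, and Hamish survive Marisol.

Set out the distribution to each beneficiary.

The entire 161,000 passes to the siblings and their issue.
Counting each half-blood sibling's line as half a unit, there are 7/2 units in 161,000, so one unit is 46,000. Whole-blood lines (Ulric, Dayo, and Hamish) take 46,000 each; half-blood lines (Kofi) take 23,000 each.
Ulric's share (46,000) is divided into 2 shares of 23,000: Sibyl and Wyatt each take 23,000.

Sibyl: 23,000; Wyatt: 23,000; Dayo: 46,000; Kofi: 23,000; Hamish: 46,000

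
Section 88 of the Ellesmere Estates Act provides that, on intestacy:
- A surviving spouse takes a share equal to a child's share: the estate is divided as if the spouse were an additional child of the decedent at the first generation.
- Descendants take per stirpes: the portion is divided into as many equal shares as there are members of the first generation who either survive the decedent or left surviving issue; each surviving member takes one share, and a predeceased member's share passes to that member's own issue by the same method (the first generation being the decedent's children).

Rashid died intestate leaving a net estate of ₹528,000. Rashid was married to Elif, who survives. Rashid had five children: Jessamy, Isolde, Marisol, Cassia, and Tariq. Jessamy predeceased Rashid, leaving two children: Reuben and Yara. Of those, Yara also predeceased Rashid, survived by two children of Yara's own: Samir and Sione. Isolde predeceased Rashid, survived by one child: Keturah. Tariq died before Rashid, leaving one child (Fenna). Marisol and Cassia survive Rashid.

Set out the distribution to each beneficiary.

The spouse counts as an additional share at the children's level, so there are 6 primary shares of ₹88,000. Elif takes one such share (₹88,000).
The children's combined portion (₹440,000) is divided into 5 shares of ₹88,000: Marisol and Cassia each take ₹88,000; Jessamy's ₹88,000 share passes to Jessamy's issue; Isolde's ₹88,000 share passes to Isolde's issue; Tariq's ₹88,000 share passes to Tariq's issue.
Jessamy's share (₹88,000) is divided into 2 shares of ₹44,000: Reuben takes ₹44,000; Yara's ₹44,000 share passes to Yara's issue.
Yara's share (₹44,000) is divided into 2 shares of ₹22,000: Samir and Sione each take ₹22,000.
Isolde's share (₹88,000) passes entirely to Keturah.
Tariq's share (₹88,000) passes entirely to Fenna.

Elif: ₹88,000; Reuben: ₹44,000; Samir: ₹22,000; Sione: ₹22,000; Keturah: ₹88,000; Marisol: ₹88,000; Cassia: ₹88,000; Fenna: ₹88,000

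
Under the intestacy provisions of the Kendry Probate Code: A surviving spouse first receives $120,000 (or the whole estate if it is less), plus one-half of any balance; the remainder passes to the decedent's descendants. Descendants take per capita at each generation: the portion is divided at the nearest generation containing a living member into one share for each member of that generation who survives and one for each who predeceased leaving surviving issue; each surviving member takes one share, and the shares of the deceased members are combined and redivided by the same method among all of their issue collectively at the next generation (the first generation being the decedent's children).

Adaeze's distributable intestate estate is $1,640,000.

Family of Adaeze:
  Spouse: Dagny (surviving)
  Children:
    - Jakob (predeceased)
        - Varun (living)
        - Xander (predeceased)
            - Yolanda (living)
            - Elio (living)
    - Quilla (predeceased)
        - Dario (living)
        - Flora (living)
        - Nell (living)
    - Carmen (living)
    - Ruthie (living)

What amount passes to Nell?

Dagny first takes $120,000, leaving a balance of $1,520,000. Dagny then takes one-half of the balance ($760,000), for a total of $880,000. The remaining $760,000 passes to the descendants.
The descendants' portion ($760,000) is divided at the children's generation into 4 shares of $190,000. Carmen and Ruthie each take $190,000. The 2 shares of the deceased (Jakob and Quilla) are combined into a pool of $380,000.
That pool ($380,000) is divided at the grandchildren's generation into 5 shares of $76,000. Varun, Dario, Flora, and Nell each take $76,000. The remaining share for the deceased Xander ($76,000) is carried to the next generation.
That pool ($76,000) is divided at the great-grandchildren's generation equally among Yolanda and Elio: $38,000 each.

Nell receives $76,000.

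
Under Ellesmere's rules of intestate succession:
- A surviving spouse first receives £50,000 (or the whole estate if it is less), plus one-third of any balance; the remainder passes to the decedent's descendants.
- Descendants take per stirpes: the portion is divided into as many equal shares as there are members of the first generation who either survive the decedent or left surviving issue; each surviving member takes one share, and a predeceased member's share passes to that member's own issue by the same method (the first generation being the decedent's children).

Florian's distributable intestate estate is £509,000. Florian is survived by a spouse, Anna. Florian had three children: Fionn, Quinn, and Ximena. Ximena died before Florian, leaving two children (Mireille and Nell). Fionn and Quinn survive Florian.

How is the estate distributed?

Anna: £203,000; Fionn: £102,000; Quinn: £102,000; Mireille: £51,000; Nell: £51,000

Anna first takes £50,000, leaving a balance of £459,000. Anna then takes one-third of the balance (£153,000), for a total of £203,000. The remaining £306,000 passes to the descendants.
The descendants' portion (£306,000) is divided into 3 shares of £102,000: Fionn and Quinn each take £102,000; Ximena's £102,000 share passes to Ximena's issue.
Ximena's share (£102,000) is divided into 2 shares of £51,000: Mireille and Nell each take £51,000.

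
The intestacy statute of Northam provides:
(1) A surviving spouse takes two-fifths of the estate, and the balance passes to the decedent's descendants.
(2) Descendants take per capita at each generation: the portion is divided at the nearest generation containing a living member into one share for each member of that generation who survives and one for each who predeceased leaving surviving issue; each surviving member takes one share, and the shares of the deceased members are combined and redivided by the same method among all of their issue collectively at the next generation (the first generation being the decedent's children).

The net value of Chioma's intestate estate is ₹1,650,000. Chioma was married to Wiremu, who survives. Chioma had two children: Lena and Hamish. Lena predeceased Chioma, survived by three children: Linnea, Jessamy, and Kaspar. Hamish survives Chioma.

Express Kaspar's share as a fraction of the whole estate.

Kaspar receives 1/10 of the estate.

Wiremu takes two-fifths of ₹1,650,000 = ₹660,000. The remaining ₹990,000 passes to the descendants.
The descendants' portion (₹990,000) is divided at the children's generation into 2 shares of ₹495,000. Hamish takes ₹495,000. The remaining share for the deceased Lena (₹495,000) is carried to the next generation.
That pool (₹495,000) is divided at the grandchildren's generation equally among Linnea, Jessamy, and Kaspar: ₹165,000 each.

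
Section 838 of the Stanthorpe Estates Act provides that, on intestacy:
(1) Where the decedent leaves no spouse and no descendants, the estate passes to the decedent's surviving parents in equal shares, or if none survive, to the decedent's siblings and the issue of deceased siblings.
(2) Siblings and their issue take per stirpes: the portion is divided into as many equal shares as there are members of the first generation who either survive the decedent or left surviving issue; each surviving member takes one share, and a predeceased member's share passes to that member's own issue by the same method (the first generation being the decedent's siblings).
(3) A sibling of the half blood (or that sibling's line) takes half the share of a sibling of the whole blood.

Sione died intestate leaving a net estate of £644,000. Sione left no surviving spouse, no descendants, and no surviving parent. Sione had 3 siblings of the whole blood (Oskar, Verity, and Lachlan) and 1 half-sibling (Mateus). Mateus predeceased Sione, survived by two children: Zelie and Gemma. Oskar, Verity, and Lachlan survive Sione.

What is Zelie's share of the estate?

The entire £644,000 passes to the siblings and their issue.
Counting each half-blood sibling's line as half a unit, there are 7/2 units in £644,000, so one unit is £184,000. Whole-blood lines (Oskar, Verity, and Lachlan) take £184,000 each; half-blood lines (Mateus) take £92,000 each.
Mateus's share (£92,000) is divided into 2 shares of £46,000: Zelie and Gemma each take £46,000.

Zelie receives £46,000.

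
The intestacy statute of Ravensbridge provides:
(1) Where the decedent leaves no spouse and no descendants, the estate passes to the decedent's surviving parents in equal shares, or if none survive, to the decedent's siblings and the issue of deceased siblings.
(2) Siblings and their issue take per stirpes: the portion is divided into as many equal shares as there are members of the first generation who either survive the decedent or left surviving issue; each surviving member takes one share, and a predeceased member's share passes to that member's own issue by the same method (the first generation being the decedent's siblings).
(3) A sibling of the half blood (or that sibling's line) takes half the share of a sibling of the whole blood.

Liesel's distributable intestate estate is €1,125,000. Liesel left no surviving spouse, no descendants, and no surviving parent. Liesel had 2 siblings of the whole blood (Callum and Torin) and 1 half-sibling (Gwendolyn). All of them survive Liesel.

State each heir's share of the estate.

The entire €1,125,000 passes to the siblings and their issue.
Counting each half-blood sibling's line as half a unit, there are 5/2 units in €1,125,000, so one unit is €450,000. Whole-blood lines (Callum and Torin) take €450,000 each; half-blood lines (Gwendolyn) take €225,000 each.

Callum: €450,000; Torin: €450,000; Gwendolyn: €225,000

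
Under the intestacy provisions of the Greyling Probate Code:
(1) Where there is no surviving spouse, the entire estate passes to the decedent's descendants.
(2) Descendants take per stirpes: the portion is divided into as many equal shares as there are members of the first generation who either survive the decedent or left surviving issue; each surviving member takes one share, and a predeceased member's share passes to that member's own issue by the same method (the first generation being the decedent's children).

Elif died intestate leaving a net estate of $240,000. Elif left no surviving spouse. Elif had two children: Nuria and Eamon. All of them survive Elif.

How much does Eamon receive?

The entire $240,000 passes to the descendants.
That amount ($240,000) is divided into 2 shares of $120,000: Nuria and Eamon each take $120,000.

Eamon receives $120,000.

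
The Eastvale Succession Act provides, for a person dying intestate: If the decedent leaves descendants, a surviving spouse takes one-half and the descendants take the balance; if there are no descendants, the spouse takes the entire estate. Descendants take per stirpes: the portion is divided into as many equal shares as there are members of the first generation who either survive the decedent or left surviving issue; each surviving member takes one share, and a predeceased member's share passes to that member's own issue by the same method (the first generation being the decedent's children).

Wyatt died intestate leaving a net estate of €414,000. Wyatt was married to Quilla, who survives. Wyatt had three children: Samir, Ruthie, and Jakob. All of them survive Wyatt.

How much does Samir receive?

Quilla takes one-half of €414,000 = €207,000. The remaining €207,000 passes to the descendants.
The descendants' portion (€207,000) is divided into 3 shares of €69,000: Samir, Ruthie, and Jakob each take €69,000.

Samir receives €69,000.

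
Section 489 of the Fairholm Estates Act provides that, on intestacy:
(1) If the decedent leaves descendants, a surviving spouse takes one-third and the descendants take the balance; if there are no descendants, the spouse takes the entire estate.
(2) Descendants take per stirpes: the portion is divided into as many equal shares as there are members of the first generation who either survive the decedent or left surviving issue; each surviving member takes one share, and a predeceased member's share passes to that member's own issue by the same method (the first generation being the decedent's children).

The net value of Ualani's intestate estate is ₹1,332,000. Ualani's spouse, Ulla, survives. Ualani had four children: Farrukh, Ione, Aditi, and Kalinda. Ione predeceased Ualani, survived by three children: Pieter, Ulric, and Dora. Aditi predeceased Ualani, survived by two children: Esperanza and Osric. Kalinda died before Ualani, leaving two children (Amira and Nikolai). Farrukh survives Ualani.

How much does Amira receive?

Ulla takes one-third of ₹1,332,000 = ₹444,000. The remaining ₹888,000 passes to the descendants.
The descendants' portion (₹888,000) is divided into 4 shares of ₹222,000: Farrukh takes ₹222,000; Ione's ₹222,000 share passes to Ione's issue; Aditi's ₹222,000 share passes to Aditi's issue; Kalinda's ₹222,000 share passes to Kalinda's issue.
Ione's share (₹222,000) is divided into 3 shares of ₹74,000: Pieter, Ulric, and Dora each take ₹74,000.
Aditi's share (₹222,000) is divided into 2 shares of ₹111,000: Esperanza and Osric each take ₹111,000.
Kalinda's share (₹222,000) is divided into 2 shares of ₹111,000: Amira and Nikolai each take ₹111,000.

Amira receives ₹111,000.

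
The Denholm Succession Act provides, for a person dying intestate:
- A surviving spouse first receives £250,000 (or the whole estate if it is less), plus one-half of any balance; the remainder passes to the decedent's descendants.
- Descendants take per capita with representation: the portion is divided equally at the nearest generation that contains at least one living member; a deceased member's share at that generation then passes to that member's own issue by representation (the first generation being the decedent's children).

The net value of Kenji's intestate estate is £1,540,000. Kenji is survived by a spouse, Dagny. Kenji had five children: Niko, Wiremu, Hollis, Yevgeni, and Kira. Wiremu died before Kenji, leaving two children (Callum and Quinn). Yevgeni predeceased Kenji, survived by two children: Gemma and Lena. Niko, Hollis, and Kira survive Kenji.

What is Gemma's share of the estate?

Dagny first takes £250,000, leaving a balance of £1,290,000. Dagny then takes one-half of the balance (£645,000), for a total of £895,000. The remaining £645,000 passes to the descendants.
The descendants' portion (£645,000) is divided into 5 shares of £129,000: Niko, Hollis, and Kira each take £129,000; Wiremu's £129,000 share passes to Wiremu's issue; Yevgeni's £129,000 share passes to Yevgeni's issue.
Wiremu's share (£129,000) is divided into 2 shares of £64,500: Callum and Quinn each take £64,500.
Yevgeni's share (£129,000) is divided into 2 shares of £64,500: Gemma and Lena each take £64,500.

Gemma receives £64,500.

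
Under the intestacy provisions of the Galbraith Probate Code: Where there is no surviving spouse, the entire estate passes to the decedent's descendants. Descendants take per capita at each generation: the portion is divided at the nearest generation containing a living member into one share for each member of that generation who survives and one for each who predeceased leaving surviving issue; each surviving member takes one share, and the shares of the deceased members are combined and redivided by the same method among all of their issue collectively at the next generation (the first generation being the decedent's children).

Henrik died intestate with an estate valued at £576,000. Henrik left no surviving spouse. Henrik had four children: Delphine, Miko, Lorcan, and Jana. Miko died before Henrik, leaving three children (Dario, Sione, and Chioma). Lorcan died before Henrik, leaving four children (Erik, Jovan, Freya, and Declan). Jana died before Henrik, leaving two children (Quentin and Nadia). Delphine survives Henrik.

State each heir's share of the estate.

The entire £576,000 passes to the descendants.
That amount (£576,000) is divided at the children's generation into 4 shares of £144,000. Delphine takes £144,000. The 3 shares of the deceased (Miko, Lorcan, and Jana) are combined into a pool of £432,000.
That pool (£432,000) is divided at the grandchildren's generation equally among Dario, Sione, Chioma, Erik, Jovan, Freya, Declan, Quentin, and Nadia: £48,000 each.

Delphine: £144,000; Dario: £48,000; Sione: £48,000; Chioma: £48,000; Erik: £48,000; Jovan: £48,000; Freya: £48,000; Declan: £48,000; Quentin: £48,000; Nadia: £48,000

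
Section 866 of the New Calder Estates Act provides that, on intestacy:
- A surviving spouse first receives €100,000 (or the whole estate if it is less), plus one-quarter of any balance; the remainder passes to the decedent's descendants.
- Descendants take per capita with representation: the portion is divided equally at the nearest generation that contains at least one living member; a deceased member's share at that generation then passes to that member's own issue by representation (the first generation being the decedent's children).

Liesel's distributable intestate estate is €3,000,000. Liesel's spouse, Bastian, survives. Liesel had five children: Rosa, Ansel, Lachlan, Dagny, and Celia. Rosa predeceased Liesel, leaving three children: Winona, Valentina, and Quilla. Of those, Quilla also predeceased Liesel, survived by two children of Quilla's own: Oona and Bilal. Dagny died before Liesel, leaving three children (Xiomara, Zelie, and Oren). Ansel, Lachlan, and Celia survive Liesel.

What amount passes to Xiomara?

Xiomara receives €145,000.

Bastian first takes €100,000, leaving a balance of €2,900,000. Bastian then takes one-quarter of the balance (€725,000), for a total of €825,000. The remaining €2,175,000 passes to the descendants.
The descendants' portion (€2,175,000) is divided into 5 shares of €435,000: Ansel, Lachlan, and Celia each take €435,000; Rosa's €435,000 share passes to Rosa's issue; Dagny's €435,000 share passes to Dagny's issue.
Rosa's share (€435,000) is divided into 3 shares of €145,000: Winona and Valentina each take €145,000; Quilla's €145,000 share passes to Quilla's issue.
Quilla's share (€145,000) is divided into 2 shares of €72,500: Oona and Bilal each take €72,500.
Dagny's share (€435,000) is divided into 3 shares of €145,000: Xiomara, Zelie, and Oren each take €145,000.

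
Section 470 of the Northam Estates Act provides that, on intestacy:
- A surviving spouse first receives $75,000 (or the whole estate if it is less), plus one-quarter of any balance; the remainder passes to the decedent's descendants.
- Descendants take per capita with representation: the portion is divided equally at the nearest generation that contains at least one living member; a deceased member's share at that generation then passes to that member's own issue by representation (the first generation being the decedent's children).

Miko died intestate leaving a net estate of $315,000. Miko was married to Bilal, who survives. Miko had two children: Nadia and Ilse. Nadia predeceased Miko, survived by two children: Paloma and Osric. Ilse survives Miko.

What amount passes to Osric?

Osric receives $45,000.

Bilal first takes $75,000, leaving a balance of $240,000. Bilal then takes one-quarter of the balance ($60,000), for a total of $135,000. The remaining $180,000 passes to the descendants.
The descendants' portion ($180,000) is divided into 2 shares of $90,000: Ilse takes $90,000; Nadia's $90,000 share passes to Nadia's issue.
Nadia's share ($90,000) is divided into 2 shares of $45,000: Paloma and Osric each take $45,000.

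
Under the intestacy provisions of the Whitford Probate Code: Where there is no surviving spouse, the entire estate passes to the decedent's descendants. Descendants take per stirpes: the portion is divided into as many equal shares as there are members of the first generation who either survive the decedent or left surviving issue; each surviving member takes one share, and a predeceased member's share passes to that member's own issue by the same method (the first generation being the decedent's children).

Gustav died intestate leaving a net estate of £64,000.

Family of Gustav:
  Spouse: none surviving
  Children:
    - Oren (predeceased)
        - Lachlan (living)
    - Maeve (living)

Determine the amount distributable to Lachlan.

The entire £64,000 passes to the descendants.
That amount (£64,000) is divided into 2 shares of £32,000: Maeve takes £32,000; Oren's £32,000 share passes to Oren's issue.
Oren's share (£32,000) passes entirely to Lachlan.

Lachlan receives £32,000.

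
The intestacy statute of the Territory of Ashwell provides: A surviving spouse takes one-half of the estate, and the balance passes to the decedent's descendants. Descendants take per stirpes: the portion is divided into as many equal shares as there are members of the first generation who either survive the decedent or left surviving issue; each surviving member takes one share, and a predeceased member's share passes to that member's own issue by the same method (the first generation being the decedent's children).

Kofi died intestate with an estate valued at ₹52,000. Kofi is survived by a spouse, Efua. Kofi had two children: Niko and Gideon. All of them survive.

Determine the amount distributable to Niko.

Niko receives ₹13,000.

Efua takes one-half of ₹52,000 = ₹26,000. The remaining ₹26,000 passes to the descendants.
The descendants' portion (₹26,000) is divided into 2 shares of ₹13,000: Niko and Gideon each take ₹13,000.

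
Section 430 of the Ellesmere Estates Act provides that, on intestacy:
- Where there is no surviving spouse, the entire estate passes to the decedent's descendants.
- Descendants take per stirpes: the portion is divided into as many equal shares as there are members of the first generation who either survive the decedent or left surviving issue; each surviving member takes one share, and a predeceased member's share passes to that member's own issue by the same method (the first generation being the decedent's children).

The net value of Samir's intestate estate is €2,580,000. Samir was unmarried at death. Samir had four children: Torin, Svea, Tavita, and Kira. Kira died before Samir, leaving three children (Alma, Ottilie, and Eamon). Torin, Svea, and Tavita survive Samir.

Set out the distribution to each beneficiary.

The entire €2,580,000 passes to the descendants.
That amount (€2,580,000) is divided into 4 shares of €645,000: Torin, Svea, and Tavita each take €645,000; Kira's €645,000 share passes to Kira's issue.
Kira's share (€645,000) is divided into 3 shares of €215,000: Alma, Ottilie, and Eamon each take €215,000.

Torin: €645,000; Svea: €645,000; Tavita: €645,000; Alma: €215,000; Ottilie: €215,000; Eamon: €215,000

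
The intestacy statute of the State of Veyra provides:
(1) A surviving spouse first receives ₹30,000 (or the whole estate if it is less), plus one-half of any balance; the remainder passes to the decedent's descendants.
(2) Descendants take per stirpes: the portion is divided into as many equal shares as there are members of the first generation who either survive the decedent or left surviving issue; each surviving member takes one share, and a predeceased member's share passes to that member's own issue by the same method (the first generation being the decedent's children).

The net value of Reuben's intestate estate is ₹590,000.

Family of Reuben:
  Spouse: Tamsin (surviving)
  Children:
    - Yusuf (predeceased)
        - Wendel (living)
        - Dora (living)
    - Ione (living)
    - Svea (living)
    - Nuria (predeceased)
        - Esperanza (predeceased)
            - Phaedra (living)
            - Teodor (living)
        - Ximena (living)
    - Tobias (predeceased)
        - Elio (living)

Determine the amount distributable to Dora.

Dora receives ₹28,000.

Tamsin first takes ₹30,000, leaving a balance of ₹560,000. Tamsin then takes one-half of the balance (₹280,000), for a total of ₹310,000. The remaining ₹280,000 passes to the descendants.
The descendants' portion (₹280,000) is divided into 5 shares of ₹56,000: Ione and Svea each take ₹56,000; Yusuf's ₹56,000 share passes to Yusuf's issue; Nuria's ₹56,000 share passes to Nuria's issue; Tobias's ₹56,000 share passes to Tobias's issue.
Yusuf's share (₹56,000) is divided into 2 shares of ₹28,000: Wendel and Dora each take ₹28,000.
Nuria's share (₹56,000) is divided into 2 shares of ₹28,000: Ximena takes ₹28,000; Esperanza's ₹28,000 share passes to Esperanza's issue.
Esperanza's share (₹28,000) is divided into 2 shares of ₹14,000: Phaedra and Teodor each take ₹14,000.
Tobias's share (₹56,000) passes entirely to Elio.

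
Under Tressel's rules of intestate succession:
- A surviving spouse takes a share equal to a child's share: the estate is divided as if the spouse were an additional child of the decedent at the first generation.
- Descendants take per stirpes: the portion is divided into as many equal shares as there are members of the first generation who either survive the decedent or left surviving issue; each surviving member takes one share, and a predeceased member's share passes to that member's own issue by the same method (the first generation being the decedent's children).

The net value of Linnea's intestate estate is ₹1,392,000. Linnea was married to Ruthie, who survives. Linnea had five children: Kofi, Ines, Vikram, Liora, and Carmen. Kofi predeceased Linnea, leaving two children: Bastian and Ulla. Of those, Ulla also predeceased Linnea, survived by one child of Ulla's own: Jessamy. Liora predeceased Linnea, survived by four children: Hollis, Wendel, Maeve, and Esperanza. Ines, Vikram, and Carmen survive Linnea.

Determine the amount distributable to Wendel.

Wendel receives ₹58,000.

The spouse counts as an additional share at the children's level, so there are 6 primary shares of ₹232,000. Ruthie takes one such share (₹232,000).
The children's combined portion (₹1,160,000) is divided into 5 shares of ₹232,000: Ines, Vikram, and Carmen each take ₹232,000; Kofi's ₹232,000 share passes to Kofi's issue; Liora's ₹232,000 share passes to Liora's issue.
Kofi's share (₹232,000) is divided into 2 shares of ₹116,000: Bastian takes ₹116,000; Ulla's ₹116,000 share passes to Ulla's issue.
Ulla's share (₹116,000) passes entirely to Jessamy.
Liora's share (₹232,000) is divided into 4 shares of ₹58,000: Hollis, Wendel, Maeve, and Esperanza each take ₹58,000.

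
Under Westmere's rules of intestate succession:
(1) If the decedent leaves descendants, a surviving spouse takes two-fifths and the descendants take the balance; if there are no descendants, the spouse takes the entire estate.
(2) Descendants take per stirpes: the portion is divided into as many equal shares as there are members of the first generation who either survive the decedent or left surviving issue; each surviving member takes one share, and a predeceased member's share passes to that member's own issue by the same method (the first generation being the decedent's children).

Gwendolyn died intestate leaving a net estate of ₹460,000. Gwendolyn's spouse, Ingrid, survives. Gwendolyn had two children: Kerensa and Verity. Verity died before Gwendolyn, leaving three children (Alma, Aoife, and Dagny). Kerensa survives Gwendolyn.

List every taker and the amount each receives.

Ingrid takes two-fifths of ₹460,000 = ₹184,000. The remaining ₹276,000 passes to the descendants.
The descendants' portion (₹276,000) is divided into 2 shares of ₹138,000: Kerensa takes ₹138,000; Verity's ₹138,000 share passes to Verity's issue.
Verity's share (₹138,000) is divided into 3 shares of ₹46,000: Alma, Aoife, and Dagny each take ₹46,000.

Ingrid: ₹184,000; Kerensa: ₹138,000; Alma: ₹46,000; Aoife: ₹46,000; Dagny: ₹46,000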